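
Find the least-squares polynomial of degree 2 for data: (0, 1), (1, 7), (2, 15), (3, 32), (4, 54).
51/35 + (97/70)x + (41/14)x²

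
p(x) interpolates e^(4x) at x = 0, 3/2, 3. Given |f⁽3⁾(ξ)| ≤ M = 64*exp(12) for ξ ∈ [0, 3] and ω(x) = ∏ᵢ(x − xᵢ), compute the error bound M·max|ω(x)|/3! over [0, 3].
8*sqrt(3)*exp(12)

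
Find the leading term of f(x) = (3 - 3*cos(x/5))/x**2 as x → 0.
3/50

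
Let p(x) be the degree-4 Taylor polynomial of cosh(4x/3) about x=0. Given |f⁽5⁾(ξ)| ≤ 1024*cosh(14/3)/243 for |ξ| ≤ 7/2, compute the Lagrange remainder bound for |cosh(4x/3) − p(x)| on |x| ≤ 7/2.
67228*cosh(14/3)/3645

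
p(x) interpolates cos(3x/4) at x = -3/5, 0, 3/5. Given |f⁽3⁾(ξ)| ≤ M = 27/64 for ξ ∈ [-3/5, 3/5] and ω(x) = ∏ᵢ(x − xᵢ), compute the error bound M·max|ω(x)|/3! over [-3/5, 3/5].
27*sqrt(3)/8000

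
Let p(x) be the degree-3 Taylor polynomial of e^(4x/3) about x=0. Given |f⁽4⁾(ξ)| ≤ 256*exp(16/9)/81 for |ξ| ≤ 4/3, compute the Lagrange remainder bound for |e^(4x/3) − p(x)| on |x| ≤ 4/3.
8192*exp(16/9)/19683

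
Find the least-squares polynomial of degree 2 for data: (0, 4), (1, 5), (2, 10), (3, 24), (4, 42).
29/7 + (-39/14)x + (43/14)x²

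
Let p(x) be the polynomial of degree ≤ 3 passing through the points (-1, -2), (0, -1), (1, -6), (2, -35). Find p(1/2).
-13/8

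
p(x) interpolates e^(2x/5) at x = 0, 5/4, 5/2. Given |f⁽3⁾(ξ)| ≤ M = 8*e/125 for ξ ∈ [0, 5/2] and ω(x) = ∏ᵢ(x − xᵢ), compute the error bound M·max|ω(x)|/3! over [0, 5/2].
sqrt(3)*e/216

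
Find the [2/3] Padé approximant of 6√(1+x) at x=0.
(21*x**2/8 + 42*x/5 + 6)/(-x**3/160 + 9*x**2/80 + 9*x/10 + 1)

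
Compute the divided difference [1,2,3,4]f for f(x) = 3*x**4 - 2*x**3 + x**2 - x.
28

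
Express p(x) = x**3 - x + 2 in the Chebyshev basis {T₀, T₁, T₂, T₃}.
(2)T₀ + (-1/4)T₁ + (1/4)T₃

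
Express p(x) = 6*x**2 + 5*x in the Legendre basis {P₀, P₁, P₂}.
(2)P₀ + (5)P₁ + (4)P₂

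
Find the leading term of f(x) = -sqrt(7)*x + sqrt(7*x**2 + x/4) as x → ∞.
sqrt(7)/56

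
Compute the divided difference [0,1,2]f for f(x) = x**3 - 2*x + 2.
3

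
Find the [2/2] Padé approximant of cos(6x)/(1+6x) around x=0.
(-21*x**2 + x + 1)/(3*x**2 + 7*x + 1)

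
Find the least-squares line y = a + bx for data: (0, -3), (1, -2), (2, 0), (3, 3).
a = -7/2, b = 2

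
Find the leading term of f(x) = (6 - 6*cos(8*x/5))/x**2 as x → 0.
192/25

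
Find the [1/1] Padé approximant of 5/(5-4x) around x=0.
1/(1 - 4*x/5)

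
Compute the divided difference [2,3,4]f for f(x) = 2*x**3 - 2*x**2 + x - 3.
16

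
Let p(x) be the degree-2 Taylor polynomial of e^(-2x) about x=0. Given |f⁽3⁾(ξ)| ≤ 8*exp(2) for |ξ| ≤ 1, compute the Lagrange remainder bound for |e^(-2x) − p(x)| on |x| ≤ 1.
4*exp(2)/3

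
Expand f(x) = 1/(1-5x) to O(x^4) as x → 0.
1 + 5*x + 25*x**2 + 125*x**3 + O(x**4)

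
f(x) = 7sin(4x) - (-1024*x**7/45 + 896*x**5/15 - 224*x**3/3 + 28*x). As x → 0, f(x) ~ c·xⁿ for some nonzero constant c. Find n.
9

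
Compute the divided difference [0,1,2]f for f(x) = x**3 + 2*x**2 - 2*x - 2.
5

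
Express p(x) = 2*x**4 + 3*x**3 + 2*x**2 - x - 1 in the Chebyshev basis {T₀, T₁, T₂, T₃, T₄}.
(3/4)T₀ + (5/4)T₁ + (2)T₂ + (3/4)T₃ + (1/4)T₄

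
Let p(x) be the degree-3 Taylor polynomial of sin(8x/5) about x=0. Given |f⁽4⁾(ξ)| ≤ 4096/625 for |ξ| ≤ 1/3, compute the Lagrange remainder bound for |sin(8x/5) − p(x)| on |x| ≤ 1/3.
512/151875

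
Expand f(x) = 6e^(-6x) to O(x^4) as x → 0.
6 - 36*x + 108*x**2 - 216*x**3 + O(x**4)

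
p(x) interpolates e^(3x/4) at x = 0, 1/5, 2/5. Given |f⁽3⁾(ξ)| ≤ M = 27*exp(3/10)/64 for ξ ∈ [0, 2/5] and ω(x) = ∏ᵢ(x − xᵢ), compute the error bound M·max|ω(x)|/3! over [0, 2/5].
sqrt(3)*exp(3/10)/8000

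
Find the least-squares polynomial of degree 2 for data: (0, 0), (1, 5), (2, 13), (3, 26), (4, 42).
2/35 + (39/14)x + (27/14)x²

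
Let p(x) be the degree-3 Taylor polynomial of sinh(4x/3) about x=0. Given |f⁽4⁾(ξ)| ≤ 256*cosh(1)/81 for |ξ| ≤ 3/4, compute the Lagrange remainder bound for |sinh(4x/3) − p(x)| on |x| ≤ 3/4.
cosh(1)/24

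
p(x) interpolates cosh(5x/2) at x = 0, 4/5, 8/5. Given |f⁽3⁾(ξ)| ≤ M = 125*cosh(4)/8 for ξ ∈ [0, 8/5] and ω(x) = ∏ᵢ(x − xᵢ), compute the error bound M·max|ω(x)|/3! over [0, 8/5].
8*sqrt(3)*cosh(4)/27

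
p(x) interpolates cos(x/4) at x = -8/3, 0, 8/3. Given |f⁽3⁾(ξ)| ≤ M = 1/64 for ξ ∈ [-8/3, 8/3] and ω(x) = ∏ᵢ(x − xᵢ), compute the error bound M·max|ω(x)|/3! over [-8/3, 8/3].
8*sqrt(3)/729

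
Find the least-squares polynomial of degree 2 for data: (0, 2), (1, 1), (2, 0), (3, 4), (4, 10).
81/35 + (-247/70)x + (19/14)x²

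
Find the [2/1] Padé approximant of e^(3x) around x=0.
(3*x**2/2 + 2*x + 1)/(1 - x)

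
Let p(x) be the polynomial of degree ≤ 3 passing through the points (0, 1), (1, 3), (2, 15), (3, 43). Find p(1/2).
9/8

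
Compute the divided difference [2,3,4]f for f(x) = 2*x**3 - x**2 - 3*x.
17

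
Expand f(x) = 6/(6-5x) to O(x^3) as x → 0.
1 + 5*x/6 + 25*x**2/36 + O(x**3)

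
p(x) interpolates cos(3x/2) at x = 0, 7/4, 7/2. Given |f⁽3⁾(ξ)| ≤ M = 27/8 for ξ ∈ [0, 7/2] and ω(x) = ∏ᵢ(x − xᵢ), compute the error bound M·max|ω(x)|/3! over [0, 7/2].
343*sqrt(3)/512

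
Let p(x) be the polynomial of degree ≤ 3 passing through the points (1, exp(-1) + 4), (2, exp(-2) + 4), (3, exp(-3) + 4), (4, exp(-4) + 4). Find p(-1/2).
(-189*exp(2) - 35 + 135*e + 105*exp(3) + 64*exp(4))*exp(-4)/16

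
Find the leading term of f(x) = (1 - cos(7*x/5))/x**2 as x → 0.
49/50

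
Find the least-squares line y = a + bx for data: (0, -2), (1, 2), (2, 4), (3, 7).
a = -8/5, b = 29/10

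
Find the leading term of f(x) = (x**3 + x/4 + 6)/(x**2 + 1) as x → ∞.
x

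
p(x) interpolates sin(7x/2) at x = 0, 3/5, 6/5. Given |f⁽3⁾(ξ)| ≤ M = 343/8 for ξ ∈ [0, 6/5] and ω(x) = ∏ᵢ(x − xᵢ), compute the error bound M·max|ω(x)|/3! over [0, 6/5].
343*sqrt(3)/1000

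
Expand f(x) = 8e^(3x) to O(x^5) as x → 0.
8 + 24*x + 36*x**2 + 36*x**3 + 27*x**4 + O(x**5)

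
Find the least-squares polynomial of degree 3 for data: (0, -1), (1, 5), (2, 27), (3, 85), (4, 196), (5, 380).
-41/42 + (965/252)x + (-13/12)x² + (28/9)x³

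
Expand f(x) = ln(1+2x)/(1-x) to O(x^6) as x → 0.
2*x + 8*x**3/3 - 4*x**4/3 + 76*x**5/15 + O(x**6)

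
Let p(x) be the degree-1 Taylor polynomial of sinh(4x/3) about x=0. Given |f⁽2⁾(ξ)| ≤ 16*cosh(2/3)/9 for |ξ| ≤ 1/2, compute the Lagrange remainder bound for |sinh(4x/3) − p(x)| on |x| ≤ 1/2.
2*cosh(2/3)/9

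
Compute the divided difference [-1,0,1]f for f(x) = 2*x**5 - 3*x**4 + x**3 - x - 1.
-3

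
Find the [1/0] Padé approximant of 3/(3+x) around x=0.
1 - x/3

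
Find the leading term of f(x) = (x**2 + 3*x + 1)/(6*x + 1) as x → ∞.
x/6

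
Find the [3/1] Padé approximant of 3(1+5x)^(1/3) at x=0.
(-125*x**3/27 + 25*x**2/3 + 15*x + 3)/(10*x/3 + 1)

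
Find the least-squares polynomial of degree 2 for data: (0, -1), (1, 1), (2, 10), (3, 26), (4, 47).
-41/35 + (-53/70)x + (45/14)x²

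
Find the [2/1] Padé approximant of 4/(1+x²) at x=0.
4 - 4*x**2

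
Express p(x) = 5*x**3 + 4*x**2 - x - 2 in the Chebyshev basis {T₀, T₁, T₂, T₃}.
(11/4)T₁ + (2)T₂ + (5/4)T₃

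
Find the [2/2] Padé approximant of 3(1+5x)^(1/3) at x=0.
(175*x**2/9 + 35*x/2 + 3)/(125*x**2/54 + 25*x/6 + 1)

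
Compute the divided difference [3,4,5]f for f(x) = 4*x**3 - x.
48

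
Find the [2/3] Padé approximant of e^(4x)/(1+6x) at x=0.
(136*x**2/95 + 194*x/95 + 1)/(2144*x**3/285 - 996*x**2/95 + 384*x/95 + 1)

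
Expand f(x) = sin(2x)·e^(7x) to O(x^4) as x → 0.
2*x + 14*x**2 + 143*x**3/3 + O(x**4)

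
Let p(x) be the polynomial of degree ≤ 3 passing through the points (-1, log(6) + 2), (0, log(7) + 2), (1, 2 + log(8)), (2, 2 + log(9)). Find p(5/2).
2 + log(567*2**(1/8)*3**(1/16)*7**(5/16)/128)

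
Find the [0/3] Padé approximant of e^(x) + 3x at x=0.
1/(-361*x**3/6 + 31*x**2/2 - 4*x + 1)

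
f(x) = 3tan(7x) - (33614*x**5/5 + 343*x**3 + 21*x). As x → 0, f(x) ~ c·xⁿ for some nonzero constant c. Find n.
7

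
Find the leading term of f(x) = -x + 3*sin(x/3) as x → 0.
-x**3/54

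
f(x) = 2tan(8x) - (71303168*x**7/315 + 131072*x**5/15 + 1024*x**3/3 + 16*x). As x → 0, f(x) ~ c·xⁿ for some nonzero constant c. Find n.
9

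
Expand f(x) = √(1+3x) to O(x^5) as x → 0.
1 + 3*x/2 - 9*x**2/8 + 27*x**3/16 - 405*x**4/128 + O(x**5)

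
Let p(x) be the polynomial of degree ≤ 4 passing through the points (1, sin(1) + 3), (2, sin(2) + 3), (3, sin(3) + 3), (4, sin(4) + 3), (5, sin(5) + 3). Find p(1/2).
-105*sin(2)/32 + 35*sin(5)/128 + 189*sin(3)/64 - 45*sin(4)/32 + 315*sin(1)/128 + 3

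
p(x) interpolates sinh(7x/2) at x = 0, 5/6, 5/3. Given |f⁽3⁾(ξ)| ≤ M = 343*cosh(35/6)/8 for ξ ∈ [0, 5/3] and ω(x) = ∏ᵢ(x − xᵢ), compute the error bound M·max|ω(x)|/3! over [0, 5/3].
42875*sqrt(3)*cosh(35/6)/46656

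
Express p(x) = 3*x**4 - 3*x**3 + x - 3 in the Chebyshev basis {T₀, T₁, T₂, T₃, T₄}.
(-15/8)T₀ + (-5/4)T₁ + (3/2)T₂ + (-3/4)T₃ + (3/8)T₄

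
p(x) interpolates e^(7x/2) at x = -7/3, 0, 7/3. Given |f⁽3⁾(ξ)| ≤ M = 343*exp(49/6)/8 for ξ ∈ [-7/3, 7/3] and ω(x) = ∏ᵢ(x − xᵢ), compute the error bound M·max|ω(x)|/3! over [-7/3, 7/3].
117649*sqrt(3)*exp(49/6)/5832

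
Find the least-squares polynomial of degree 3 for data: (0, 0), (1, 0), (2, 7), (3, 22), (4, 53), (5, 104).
-19/126 + (-167/756)x + (11/126)x² + (89/108)x³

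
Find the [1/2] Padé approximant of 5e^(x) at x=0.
(5*x/3 + 5)/(x**2/6 - 2*x/3 + 1)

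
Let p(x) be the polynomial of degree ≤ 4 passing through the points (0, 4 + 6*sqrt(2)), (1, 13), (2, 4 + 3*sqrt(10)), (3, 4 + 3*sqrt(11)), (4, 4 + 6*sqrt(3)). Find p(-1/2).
-817/32 - 135*sqrt(11)/32 + 105*sqrt(3)/64 + 945*sqrt(2)/64 + 567*sqrt(10)/64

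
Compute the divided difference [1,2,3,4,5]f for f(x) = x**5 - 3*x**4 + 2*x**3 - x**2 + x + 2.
12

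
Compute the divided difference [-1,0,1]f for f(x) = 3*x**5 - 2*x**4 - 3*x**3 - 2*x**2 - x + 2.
-4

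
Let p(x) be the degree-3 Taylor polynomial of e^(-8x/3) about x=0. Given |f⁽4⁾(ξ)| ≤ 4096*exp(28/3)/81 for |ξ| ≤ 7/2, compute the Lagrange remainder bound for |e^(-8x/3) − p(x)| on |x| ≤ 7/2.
76832*exp(28/3)/243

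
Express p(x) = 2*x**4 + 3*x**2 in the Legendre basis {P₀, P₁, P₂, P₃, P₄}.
(7/5)P₀ + (22/7)P₂ + (16/35)P₄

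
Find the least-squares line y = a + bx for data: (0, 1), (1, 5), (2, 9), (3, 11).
a = 7/5, b = 17/5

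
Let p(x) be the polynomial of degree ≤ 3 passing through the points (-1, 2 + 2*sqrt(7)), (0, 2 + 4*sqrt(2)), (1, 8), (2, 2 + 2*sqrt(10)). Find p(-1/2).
1/8 + sqrt(10)/8 + 5*sqrt(7)/8 + 15*sqrt(2)/4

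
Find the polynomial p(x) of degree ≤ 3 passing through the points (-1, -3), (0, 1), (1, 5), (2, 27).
3*x**3 + x + 1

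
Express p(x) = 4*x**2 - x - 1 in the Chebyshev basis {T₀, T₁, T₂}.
T₀ - T₁ + (2)T₂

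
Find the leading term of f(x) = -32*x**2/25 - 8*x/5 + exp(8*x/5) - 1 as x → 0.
256*x**3/375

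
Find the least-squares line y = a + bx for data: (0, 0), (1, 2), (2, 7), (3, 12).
a = -9/10, b = 41/10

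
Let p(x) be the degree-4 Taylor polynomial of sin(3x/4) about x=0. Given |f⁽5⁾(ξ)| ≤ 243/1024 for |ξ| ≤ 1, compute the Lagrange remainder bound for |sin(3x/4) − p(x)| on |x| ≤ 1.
81/40960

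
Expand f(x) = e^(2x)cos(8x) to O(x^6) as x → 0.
1 + 2*x - 30*x**2 - 188*x**3/3 + 322*x**4/3 + 4484*x**5/15 + O(x**6)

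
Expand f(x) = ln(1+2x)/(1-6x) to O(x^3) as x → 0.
2*x + 10*x**2 + O(x**3)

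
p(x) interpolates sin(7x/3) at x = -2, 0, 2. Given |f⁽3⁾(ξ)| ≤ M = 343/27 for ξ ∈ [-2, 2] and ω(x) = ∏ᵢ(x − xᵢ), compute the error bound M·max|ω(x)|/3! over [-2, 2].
2744*sqrt(3)/729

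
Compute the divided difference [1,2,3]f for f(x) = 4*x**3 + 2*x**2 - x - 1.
26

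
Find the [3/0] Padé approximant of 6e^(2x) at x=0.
8*x**3 + 12*x**2 + 12*x + 6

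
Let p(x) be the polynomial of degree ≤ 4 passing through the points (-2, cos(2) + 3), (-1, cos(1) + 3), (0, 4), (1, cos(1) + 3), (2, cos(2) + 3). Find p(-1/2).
-cos(2)/64 + 5*cos(1)/16 + 237/64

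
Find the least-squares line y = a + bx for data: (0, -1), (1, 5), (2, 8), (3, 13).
a = -1/2, b = 9/2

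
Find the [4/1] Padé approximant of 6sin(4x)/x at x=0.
256*x**4/5 - 64*x**2 + 24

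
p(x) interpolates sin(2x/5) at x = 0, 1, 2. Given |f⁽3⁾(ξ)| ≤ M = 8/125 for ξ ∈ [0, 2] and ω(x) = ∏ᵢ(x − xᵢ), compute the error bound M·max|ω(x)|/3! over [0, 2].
8*sqrt(3)/3375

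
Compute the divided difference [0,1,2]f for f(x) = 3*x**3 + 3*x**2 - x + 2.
12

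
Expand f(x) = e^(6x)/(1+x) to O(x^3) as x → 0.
1 + 5*x + 13*x**2 + O(x**3)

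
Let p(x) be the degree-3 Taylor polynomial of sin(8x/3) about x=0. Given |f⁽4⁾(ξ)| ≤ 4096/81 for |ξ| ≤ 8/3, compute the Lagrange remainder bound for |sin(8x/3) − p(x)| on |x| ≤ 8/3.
2097152/19683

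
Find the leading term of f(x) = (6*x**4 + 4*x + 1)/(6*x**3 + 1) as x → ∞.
x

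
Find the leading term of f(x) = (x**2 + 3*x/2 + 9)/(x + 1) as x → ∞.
x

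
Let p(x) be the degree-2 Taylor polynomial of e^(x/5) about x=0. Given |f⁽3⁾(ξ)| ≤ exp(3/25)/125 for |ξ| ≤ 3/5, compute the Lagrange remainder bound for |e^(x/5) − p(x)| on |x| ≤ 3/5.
9*exp(3/25)/31250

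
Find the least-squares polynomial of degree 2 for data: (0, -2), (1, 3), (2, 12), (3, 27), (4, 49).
-59/35 + (41/35)x + (20/7)x²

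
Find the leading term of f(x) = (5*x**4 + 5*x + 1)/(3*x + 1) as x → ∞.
5*x**3/3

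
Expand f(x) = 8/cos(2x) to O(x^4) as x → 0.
8 + 16*x**2 + O(x**4)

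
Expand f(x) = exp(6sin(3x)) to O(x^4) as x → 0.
1 + 18*x + 162*x**2 + 945*x**3 + O(x**4)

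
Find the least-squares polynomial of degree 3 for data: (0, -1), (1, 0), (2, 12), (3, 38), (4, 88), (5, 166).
-137/126 + (-919/756)x + (101/63)x² + (115/108)x³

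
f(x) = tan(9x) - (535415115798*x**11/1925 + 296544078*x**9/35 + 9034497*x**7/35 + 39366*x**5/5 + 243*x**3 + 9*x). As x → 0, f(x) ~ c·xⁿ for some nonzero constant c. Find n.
13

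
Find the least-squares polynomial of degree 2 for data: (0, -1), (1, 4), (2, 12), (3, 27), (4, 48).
-22/35 + (67/70)x + (39/14)x²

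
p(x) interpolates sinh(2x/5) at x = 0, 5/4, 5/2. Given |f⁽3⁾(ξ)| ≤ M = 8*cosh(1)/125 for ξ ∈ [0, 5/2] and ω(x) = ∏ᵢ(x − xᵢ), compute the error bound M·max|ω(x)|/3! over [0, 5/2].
sqrt(3)*cosh(1)/216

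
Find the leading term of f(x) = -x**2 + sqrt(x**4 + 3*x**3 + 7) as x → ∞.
3*x/2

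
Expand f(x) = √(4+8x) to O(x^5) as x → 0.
2 + 2*x - x**2 + x**3 - 5*x**4/4 + O(x**5)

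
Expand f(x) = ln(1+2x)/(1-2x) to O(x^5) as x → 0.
2*x + 2*x**2 + 20*x**3/3 + 28*x**4/3 + O(x**5)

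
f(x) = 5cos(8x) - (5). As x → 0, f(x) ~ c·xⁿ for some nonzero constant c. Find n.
2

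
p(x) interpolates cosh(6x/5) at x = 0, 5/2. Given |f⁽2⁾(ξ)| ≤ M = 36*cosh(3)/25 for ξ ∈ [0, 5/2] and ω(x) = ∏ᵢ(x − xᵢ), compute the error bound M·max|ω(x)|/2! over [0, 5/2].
9*cosh(3)/8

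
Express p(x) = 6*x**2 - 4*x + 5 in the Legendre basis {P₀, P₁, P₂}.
(7)P₀ + (-4)P₁ + (4)P₂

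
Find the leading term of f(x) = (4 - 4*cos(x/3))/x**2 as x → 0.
2/9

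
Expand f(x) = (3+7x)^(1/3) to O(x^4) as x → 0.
3**(1/3) + 7*3**(1/3)*x/9 - 49*3**(1/3)*x**2/81 + 1715*3**(1/3)*x**3/2187 + O(x**4)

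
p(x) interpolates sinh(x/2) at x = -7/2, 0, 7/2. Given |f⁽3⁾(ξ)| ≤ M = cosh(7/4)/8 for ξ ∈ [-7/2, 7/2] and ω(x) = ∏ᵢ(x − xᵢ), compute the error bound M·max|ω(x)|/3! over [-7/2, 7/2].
343*sqrt(3)*cosh(7/4)/1728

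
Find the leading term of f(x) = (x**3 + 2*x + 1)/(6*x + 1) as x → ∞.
x**2/6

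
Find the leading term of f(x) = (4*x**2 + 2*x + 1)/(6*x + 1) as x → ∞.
2*x/3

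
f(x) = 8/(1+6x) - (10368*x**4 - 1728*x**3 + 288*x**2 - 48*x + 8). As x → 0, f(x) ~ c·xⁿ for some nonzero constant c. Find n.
5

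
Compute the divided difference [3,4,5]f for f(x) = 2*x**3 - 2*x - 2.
24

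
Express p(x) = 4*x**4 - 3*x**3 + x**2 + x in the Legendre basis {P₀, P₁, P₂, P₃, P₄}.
(17/15)P₀ + (-4/5)P₁ + (62/21)P₂ + (-6/5)P₃ + (32/35)P₄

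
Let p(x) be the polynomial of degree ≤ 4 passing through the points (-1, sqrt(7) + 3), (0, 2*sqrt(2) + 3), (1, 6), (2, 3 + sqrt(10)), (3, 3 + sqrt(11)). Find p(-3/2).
-105*sqrt(2)/16 - 45*sqrt(10)/32 + 35*sqrt(11)/128 + 315*sqrt(7)/128 + 759/64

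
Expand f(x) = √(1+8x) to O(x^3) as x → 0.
1 + 4*x - 8*x**2 + O(x**3)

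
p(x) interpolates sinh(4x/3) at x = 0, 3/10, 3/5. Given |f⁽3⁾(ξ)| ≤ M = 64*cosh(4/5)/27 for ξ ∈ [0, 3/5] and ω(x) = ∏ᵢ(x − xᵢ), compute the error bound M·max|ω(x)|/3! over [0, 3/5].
8*sqrt(3)*cosh(4/5)/3375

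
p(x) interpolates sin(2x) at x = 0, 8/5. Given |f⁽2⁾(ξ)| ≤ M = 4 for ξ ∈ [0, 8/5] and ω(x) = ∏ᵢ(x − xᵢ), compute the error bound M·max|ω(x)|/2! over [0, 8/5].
32/25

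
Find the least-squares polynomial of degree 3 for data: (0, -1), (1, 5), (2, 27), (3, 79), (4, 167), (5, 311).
-71/63 + (457/189)x + (239/126)x² + (109/54)x³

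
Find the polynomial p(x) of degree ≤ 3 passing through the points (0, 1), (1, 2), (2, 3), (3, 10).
x**3 - 3*x**2 + 3*x + 1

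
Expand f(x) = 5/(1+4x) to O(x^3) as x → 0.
5 - 20*x + 80*x**2 + O(x**3)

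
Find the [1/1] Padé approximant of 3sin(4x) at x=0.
12*x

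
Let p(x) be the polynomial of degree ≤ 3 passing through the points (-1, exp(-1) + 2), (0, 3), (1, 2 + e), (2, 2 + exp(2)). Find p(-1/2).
(5 + e*(-5*e + exp(2) + 47))*exp(-1)/16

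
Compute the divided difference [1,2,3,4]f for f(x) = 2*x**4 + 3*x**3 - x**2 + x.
23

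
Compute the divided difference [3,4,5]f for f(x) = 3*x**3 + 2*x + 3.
36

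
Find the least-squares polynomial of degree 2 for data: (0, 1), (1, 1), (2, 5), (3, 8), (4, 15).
6/7 + (-3/14)x + (13/14)x²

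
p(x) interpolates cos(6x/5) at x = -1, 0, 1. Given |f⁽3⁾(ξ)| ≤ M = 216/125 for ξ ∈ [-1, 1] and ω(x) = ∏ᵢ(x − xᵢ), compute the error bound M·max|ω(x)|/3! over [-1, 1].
8*sqrt(3)/125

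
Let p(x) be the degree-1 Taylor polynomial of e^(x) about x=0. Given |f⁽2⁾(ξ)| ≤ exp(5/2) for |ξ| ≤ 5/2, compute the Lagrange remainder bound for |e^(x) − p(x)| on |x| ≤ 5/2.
25*exp(5/2)/8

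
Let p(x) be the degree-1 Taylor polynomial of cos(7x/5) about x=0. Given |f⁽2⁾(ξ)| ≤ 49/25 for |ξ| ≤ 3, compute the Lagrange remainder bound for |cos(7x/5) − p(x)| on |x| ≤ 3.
441/50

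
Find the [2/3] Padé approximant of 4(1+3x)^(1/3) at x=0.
(14*x**2 + 16*x + 4)/(-x**3/6 + 3*x**2/2 + 3*x + 1)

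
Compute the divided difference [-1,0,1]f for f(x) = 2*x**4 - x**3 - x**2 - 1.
1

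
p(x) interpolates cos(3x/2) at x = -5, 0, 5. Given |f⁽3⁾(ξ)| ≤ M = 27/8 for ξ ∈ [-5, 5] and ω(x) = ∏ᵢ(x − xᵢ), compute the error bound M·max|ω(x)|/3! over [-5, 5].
125*sqrt(3)/8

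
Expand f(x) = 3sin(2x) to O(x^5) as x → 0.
6*x - 4*x**3 + O(x**5)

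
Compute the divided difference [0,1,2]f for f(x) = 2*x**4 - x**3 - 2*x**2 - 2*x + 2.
9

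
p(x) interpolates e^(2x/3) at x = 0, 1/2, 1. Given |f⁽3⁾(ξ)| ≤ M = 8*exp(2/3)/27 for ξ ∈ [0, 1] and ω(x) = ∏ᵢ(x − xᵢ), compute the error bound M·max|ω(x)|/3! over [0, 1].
sqrt(3)*exp(2/3)/729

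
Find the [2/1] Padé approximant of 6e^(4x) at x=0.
(16*x**2 + 16*x + 6)/(1 - 4*x/3)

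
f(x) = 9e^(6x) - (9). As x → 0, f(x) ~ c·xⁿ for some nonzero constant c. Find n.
1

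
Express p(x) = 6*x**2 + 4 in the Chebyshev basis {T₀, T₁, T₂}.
(7)T₀ + (3)T₂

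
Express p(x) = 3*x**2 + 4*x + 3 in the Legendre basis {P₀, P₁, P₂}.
(4)P₀ + (4)P₁ + (2)P₂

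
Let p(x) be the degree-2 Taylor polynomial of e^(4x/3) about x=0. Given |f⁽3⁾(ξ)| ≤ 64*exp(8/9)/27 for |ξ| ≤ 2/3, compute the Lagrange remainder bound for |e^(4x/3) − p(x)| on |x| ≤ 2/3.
256*exp(8/9)/2187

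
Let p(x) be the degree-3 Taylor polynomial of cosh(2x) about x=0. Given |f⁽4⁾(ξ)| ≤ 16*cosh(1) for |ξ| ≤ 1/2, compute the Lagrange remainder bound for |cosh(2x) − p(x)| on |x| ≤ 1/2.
cosh(1)/24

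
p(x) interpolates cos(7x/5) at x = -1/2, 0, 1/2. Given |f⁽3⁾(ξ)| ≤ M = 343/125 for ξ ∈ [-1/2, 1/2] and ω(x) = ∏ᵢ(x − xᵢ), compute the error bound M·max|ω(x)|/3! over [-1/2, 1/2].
343*sqrt(3)/27000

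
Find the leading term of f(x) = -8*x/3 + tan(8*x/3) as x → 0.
512*x**3/81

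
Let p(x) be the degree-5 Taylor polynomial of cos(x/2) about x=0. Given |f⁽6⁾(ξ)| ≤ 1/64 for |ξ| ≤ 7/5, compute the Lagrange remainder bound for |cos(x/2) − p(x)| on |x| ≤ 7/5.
117649/720000000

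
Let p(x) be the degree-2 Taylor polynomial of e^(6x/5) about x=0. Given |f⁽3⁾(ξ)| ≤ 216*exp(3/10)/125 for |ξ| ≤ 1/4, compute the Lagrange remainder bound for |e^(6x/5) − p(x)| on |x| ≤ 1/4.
9*exp(3/10)/2000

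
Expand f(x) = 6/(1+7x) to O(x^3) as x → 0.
6 - 42*x + 294*x**2 + O(x**3)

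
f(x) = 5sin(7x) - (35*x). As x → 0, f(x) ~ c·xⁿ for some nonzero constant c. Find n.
3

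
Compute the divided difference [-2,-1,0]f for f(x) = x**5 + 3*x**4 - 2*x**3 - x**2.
11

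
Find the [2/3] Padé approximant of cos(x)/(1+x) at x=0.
(1 - 5*x**2/12)/(x**3/12 + x**2/12 + x + 1)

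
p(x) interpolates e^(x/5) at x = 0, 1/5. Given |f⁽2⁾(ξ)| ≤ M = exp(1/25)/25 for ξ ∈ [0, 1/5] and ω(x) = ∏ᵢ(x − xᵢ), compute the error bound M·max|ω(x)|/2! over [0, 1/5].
exp(1/25)/5000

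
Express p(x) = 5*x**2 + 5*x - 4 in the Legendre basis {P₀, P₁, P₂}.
(-7/3)P₀ + (5)P₁ + (10/3)P₂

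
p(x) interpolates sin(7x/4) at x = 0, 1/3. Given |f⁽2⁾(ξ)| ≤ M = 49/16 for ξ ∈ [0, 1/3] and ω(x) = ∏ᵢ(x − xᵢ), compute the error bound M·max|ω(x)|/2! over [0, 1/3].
49/1152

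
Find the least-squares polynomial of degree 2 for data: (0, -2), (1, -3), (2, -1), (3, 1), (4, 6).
-73/35 + (-10/7)x + (6/7)x²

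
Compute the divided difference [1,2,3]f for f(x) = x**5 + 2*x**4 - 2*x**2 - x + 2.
138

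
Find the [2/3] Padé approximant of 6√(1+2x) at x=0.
(21*x**2/2 + 84*x/5 + 6)/(-x**3/20 + 9*x**2/20 + 9*x/5 + 1)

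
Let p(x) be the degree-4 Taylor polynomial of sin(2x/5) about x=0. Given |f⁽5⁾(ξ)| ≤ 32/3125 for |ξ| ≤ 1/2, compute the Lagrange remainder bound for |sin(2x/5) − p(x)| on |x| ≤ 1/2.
1/375000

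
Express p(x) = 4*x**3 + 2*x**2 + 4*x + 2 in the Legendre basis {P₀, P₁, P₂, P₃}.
(8/3)P₀ + (32/5)P₁ + (4/3)P₂ + (8/5)P₃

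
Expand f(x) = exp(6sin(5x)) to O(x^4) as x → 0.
1 + 30*x + 450*x**2 + 4375*x**3 + O(x**4)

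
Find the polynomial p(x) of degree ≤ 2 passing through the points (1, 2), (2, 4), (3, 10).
2*x**2 - 4*x + 4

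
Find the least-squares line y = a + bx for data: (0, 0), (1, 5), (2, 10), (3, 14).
a = 1/5, b = 47/10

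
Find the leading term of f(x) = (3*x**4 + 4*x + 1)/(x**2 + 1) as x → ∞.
3*x**2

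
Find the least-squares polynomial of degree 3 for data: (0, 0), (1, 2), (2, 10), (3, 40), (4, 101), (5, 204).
3/14 + (61/84)x + (-11/7)x² + (23/12)x³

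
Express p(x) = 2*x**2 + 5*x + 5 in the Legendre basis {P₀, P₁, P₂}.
(17/3)P₀ + (5)P₁ + (4/3)P₂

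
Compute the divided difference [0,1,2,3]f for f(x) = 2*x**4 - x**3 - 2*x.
11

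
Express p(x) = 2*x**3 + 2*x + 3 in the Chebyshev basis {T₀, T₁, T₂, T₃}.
(3)T₀ + (7/2)T₁ + (1/2)T₃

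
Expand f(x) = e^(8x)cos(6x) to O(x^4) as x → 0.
1 + 8*x + 14*x**2 - 176*x**3/3 + O(x**4)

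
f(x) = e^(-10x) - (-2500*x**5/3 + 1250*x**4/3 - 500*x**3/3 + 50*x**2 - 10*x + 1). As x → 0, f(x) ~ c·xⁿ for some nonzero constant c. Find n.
6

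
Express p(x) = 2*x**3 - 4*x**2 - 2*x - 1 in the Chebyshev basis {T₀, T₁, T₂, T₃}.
(-3)T₀ + (-1/2)T₁ + (-2)T₂ + (1/2)T₃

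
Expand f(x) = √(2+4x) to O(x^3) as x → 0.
sqrt(2) + sqrt(2)*x - sqrt(2)*x**2/2 + O(x**3)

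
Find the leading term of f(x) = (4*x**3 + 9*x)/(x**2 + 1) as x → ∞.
4*x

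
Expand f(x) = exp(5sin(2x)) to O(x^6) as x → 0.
1 + 10*x + 50*x**2 + 160*x**3 + 350*x**4 + 1504*x**5/3 + O(x**6)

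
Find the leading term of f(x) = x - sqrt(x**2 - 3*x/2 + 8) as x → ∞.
3/4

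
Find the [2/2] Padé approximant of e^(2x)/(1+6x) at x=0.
(91*x**2/129 + 58*x/43 + 1)/(-503*x**2/129 + 230*x/43 + 1)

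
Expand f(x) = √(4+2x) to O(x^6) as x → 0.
2 + x/2 - x**2/16 + x**3/64 - 5*x**4/1024 + 7*x**5/4096 + O(x**6)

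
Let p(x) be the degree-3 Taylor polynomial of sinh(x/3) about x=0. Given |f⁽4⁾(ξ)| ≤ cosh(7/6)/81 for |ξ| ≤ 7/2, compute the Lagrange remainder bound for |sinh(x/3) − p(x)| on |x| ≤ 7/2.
2401*cosh(7/6)/31104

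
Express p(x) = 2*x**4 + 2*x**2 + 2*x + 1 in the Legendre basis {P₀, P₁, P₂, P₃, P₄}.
(31/15)P₀ + (2)P₁ + (52/21)P₂ + (16/35)P₄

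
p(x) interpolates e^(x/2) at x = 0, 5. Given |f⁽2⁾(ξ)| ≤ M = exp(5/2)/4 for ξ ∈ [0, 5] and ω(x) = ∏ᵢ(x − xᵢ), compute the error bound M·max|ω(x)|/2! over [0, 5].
25*exp(5/2)/32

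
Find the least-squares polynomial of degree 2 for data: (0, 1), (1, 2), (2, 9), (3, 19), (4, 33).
26/35 + (-13/70)x + (29/14)x²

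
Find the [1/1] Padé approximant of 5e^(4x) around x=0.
(10*x + 5)/(1 - 2*x)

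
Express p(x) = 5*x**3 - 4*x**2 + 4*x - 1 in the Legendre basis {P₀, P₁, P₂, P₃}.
(-7/3)P₀ + (7)P₁ + (-8/3)P₂ + (2)P₃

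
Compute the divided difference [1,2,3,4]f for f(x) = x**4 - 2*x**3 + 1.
8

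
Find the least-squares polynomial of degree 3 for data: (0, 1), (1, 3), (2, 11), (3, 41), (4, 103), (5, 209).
74/63 + (505/378)x + (-269/126)x² + (55/27)x³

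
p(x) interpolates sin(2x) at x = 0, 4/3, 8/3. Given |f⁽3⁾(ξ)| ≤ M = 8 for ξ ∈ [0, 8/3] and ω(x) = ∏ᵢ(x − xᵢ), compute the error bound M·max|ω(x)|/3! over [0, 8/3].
512*sqrt(3)/729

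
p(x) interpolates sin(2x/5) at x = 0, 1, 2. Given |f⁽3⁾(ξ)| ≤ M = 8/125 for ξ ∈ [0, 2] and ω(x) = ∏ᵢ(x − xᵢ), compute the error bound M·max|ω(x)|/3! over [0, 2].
8*sqrt(3)/3375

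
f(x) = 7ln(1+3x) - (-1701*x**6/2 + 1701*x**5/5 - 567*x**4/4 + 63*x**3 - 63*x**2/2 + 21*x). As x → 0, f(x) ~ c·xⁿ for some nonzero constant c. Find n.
7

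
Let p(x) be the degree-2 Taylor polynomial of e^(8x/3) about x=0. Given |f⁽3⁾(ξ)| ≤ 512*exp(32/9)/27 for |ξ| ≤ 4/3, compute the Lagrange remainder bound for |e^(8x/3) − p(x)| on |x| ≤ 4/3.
16384*exp(32/9)/2187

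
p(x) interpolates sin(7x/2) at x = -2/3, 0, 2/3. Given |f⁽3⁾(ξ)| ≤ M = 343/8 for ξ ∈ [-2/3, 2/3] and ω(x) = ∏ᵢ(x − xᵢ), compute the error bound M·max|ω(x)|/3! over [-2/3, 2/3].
343*sqrt(3)/729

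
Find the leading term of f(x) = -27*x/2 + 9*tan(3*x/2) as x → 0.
81*x**3/8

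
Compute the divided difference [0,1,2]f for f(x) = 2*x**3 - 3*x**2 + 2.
3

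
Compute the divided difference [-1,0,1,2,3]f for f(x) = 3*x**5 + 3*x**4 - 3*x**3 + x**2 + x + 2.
18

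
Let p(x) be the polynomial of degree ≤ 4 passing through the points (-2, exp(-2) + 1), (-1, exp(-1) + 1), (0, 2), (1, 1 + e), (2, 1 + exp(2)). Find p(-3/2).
(35 + 140*e + (-5*exp(2) + 58 + 28*e)*exp(2))*exp(-2)/128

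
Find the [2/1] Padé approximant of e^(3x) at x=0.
(3*x**2/2 + 2*x + 1)/(1 - x)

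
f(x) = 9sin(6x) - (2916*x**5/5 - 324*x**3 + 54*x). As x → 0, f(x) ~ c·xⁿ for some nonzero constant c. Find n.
7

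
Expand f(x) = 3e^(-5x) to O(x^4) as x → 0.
3 - 15*x + 75*x**2/2 - 125*x**3/2 + O(x**4)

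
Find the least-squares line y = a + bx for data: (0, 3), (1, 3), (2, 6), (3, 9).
a = 21/10, b = 21/10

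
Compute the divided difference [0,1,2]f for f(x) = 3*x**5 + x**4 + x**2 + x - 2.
53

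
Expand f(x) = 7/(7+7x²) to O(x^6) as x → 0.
1 - x**2 + x**4 + O(x**6)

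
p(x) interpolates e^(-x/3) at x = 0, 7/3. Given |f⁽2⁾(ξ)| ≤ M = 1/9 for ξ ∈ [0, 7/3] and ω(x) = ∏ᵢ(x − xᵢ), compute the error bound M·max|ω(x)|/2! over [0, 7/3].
49/648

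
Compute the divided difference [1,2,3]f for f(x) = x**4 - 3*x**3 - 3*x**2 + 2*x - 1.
4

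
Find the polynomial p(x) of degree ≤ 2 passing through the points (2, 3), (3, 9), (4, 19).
2*x**2 - 4*x + 3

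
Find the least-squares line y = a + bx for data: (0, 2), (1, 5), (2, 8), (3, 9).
a = 12/5, b = 12/5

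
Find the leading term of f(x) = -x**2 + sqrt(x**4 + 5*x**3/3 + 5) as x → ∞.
5*x/6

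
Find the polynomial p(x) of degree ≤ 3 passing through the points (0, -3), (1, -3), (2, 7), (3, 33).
x**3 + 2*x**2 - 3*x - 3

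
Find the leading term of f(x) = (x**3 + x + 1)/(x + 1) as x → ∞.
x**2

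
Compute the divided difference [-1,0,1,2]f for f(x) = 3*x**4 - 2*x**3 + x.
4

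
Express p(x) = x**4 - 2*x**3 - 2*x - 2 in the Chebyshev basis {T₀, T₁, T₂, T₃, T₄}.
(-13/8)T₀ + (-7/2)T₁ + (1/2)T₂ + (-1/2)T₃ + (1/8)T₄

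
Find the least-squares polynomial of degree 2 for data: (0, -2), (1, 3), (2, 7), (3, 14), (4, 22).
-12/7 + (233/70)x + (9/14)x²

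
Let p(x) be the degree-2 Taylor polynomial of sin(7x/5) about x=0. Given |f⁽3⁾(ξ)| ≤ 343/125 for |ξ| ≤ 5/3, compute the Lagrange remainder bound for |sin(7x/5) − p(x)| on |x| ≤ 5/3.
343/162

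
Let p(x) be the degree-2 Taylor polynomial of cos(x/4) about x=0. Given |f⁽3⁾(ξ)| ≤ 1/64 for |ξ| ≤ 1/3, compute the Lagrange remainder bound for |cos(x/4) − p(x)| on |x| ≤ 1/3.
1/10368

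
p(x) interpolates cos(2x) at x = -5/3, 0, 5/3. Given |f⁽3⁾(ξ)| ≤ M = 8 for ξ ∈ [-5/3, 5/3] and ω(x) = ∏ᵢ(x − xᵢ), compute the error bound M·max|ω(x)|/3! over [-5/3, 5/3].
1000*sqrt(3)/729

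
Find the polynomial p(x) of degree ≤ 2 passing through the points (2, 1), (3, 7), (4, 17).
2*x**2 - 4*x + 1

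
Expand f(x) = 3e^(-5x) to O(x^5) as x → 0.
3 - 15*x + 75*x**2/2 - 125*x**3/2 + 625*x**4/8 + O(x**5)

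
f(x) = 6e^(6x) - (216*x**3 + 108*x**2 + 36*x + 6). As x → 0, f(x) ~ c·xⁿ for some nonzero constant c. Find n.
4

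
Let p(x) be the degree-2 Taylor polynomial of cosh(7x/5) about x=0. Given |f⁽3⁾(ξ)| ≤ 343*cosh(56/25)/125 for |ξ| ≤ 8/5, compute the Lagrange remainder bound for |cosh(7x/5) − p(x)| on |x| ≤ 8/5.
87808*cosh(56/25)/46875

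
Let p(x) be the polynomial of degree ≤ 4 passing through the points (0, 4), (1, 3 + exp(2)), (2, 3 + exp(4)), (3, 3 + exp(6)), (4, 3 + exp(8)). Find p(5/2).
-5*exp(8)/128 - 5*exp(2)/32 + 387/128 + 45*exp(4)/64 + 15*exp(6)/32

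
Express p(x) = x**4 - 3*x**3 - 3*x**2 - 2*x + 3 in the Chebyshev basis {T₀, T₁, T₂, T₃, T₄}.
(15/8)T₀ + (-17/4)T₁ - T₂ + (-3/4)T₃ + (1/8)T₄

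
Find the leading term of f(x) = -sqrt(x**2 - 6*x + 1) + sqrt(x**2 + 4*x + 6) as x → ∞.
5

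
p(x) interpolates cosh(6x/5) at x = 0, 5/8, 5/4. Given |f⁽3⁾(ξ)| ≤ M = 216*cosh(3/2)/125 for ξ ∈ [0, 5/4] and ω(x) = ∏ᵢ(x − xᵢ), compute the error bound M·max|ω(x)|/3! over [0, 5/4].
sqrt(3)*cosh(3/2)/64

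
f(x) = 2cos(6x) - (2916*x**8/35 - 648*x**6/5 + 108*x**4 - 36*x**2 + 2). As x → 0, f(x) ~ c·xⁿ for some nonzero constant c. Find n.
10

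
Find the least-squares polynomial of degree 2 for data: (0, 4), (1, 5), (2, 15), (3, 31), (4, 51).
122/35 + (-4/7)x + (22/7)x²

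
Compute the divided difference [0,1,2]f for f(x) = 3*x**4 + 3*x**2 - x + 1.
24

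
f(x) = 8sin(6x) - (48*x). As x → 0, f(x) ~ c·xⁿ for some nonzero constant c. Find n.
3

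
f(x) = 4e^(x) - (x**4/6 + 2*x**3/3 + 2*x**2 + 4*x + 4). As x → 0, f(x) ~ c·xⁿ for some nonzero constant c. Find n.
5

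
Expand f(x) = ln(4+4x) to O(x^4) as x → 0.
log(4) + x - x**2/2 + x**3/3 + O(x**4)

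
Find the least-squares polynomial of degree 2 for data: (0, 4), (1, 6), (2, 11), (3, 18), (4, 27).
136/35 + (43/35)x + (8/7)x²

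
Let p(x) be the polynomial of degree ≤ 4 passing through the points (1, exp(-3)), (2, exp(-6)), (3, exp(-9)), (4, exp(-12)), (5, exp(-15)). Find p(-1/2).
(-2772*exp(9) - 1540*exp(3) + 315 + 2970*exp(6) + 1155*exp(12))*exp(-15)/128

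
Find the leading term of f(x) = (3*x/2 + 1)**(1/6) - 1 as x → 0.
x/4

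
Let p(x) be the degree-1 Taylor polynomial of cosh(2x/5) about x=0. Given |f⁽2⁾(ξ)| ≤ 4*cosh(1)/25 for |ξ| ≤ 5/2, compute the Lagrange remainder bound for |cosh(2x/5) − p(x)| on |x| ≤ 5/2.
cosh(1)/2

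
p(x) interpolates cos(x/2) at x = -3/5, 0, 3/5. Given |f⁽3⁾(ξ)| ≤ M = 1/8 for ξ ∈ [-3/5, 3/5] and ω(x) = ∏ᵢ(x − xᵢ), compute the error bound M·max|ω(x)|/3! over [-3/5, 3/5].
sqrt(3)/1000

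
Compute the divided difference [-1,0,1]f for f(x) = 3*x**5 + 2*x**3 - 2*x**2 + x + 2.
-2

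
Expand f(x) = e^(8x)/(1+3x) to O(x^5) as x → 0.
1 + 5*x + 17*x**2 + 103*x**3/3 + 203*x**4/3 + O(x**5)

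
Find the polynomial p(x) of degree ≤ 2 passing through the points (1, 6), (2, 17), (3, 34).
3*x**2 + 2*x + 1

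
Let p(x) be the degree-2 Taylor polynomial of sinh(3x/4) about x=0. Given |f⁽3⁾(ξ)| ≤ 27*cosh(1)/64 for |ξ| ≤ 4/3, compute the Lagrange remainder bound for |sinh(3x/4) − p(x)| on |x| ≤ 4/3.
cosh(1)/6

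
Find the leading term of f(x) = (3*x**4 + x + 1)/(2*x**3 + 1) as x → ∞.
3*x/2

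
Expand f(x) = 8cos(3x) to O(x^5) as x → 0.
8 - 36*x**2 + 27*x**4 + O(x**5)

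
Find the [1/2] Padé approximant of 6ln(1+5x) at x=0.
30*x/(-25*x**2/12 + 5*x/2 + 1)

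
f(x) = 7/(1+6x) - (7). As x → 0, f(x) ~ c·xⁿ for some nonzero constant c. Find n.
1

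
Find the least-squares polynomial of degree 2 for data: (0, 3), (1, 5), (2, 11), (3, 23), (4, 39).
107/35 + (-5/7)x + (17/7)x²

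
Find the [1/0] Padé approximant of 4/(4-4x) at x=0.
x + 1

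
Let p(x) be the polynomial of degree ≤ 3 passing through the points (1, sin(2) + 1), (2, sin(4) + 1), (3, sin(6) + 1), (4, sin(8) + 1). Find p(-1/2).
135*sin(6)/16 - 35*sin(8)/16 + 1 + 105*sin(2)/16 - 189*sin(4)/16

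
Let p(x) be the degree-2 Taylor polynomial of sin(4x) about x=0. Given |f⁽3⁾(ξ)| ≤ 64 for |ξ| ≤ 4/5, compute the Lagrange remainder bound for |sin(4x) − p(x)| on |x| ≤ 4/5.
2048/375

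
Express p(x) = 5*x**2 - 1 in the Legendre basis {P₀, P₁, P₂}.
(2/3)P₀ + (10/3)P₂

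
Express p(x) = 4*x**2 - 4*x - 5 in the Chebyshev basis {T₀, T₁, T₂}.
(-3)T₀ + (-4)T₁ + (2)T₂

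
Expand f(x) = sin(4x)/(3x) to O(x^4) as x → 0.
4/3 - 32*x**2/9 + O(x**4)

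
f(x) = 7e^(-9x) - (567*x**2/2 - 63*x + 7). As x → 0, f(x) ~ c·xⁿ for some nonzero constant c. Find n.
3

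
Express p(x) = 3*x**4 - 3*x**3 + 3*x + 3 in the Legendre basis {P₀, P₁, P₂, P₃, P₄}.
(18/5)P₀ + (6/5)P₁ + (12/7)P₂ + (-6/5)P₃ + (24/35)P₄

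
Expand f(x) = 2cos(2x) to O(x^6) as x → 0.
2 - 4*x**2 + 4*x**4/3 + O(x**6)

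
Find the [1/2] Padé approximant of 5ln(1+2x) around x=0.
10*x/(-x**2/3 + x + 1)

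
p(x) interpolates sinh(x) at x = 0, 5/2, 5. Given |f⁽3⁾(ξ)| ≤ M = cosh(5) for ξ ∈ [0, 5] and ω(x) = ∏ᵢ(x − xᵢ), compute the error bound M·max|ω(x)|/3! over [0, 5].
125*sqrt(3)*cosh(5)/216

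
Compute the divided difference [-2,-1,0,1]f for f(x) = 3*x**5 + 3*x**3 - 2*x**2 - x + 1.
18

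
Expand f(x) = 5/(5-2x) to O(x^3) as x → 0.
1 + 2*x/5 + 4*x**2/25 + O(x**3)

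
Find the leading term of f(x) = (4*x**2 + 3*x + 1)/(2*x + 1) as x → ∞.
2*x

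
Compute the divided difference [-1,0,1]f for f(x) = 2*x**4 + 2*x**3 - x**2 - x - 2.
1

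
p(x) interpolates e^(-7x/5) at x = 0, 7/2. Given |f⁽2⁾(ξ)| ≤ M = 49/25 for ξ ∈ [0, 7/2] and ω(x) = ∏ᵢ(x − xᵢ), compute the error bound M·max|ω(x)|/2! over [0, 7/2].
2401/800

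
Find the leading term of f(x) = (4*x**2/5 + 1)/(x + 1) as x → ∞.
4*x/5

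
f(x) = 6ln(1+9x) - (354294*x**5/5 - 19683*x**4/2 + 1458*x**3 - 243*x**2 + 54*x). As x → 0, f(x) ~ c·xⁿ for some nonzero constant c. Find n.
6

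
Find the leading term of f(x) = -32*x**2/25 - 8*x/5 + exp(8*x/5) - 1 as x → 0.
256*x**3/375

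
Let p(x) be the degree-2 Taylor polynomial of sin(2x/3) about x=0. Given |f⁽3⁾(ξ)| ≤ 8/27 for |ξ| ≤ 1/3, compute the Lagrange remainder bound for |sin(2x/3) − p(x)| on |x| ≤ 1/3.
4/2187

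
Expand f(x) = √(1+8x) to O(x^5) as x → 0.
1 + 4*x - 8*x**2 + 32*x**3 - 160*x**4 + O(x**5)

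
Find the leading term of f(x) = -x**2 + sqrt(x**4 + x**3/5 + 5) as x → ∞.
x/10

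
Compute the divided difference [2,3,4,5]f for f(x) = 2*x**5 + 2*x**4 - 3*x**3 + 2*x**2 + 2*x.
275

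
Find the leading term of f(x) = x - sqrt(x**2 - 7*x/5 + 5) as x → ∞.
7/10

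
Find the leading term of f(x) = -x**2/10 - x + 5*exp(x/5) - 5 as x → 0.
x**3/150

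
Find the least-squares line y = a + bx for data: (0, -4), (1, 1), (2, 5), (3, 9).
a = -37/10, b = 43/10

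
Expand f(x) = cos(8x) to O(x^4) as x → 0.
1 - 32*x**2 + O(x**4)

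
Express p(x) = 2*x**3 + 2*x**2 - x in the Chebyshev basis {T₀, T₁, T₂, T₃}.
T₀ + (1/2)T₁ + T₂ + (1/2)T₃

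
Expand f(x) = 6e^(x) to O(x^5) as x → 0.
6 + 6*x + 3*x**2 + x**3 + x**4/4 + O(x**5)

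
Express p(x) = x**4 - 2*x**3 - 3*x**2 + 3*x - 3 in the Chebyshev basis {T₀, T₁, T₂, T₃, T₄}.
(-33/8)T₀ + (3/2)T₁ - T₂ + (-1/2)T₃ + (1/8)T₄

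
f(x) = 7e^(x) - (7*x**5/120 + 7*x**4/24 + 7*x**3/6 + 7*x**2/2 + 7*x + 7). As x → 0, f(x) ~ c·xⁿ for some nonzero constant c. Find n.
6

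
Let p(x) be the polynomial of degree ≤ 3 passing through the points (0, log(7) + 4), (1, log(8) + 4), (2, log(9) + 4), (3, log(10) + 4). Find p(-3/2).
log(5064403678929*2**(3/8)*3**(7/8)*5**(13/16)*7**(9/16)/34359738368000) + 4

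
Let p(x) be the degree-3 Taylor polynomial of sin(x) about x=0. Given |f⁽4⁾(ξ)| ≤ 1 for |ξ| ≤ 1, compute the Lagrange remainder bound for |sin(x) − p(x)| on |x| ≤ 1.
1/24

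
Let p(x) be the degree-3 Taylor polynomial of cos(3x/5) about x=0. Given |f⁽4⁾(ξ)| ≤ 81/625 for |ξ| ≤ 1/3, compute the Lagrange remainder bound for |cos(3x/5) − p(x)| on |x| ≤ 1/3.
1/15000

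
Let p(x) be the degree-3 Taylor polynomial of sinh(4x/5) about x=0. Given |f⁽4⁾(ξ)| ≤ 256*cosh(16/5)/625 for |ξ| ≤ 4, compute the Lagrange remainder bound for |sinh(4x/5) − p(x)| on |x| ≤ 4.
8192*cosh(16/5)/1875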